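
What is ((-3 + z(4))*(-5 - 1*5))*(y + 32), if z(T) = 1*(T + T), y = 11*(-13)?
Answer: 5550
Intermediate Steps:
y = -143
z(T) = 2*T (z(T) = 1*(2*T) = 2*T)
((-3 + z(4))*(-5 - 1*5))*(y + 32) = ((-3 + 2*4)*(-5 - 1*5))*(-143 + 32) = ((-3 + 8)*(-5 - 5))*(-111) = (5*(-10))*(-111) = -50*(-111) = 5550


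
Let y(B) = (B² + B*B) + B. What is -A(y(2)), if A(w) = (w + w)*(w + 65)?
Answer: -1500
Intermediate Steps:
y(B) = B + 2*B² (y(B) = (B² + B²) + B = 2*B² + B = B + 2*B²)
A(w) = 2*w*(65 + w) (A(w) = (2*w)*(65 + w) = 2*w*(65 + w))
-A(y(2)) = -2*2*(1 + 2*2)*(65 + 2*(1 + 2*2)) = -2*2*(1 + 4)*(65 + 2*(1 + 4)) = -2*2*5*(65 + 2*5) = -2*10*(65 + 10) = -2*10*75 = -1*1500 = -1500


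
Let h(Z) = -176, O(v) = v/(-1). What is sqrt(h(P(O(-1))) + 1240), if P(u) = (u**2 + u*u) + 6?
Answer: 2*sqrt(266) ≈ 32.619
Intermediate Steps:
O(v) = -v (O(v) = v*(-1) = -v)
P(u) = 6 + 2*u**2 (P(u) = (u**2 + u**2) + 6 = 2*u**2 + 6 = 6 + 2*u**2)
sqrt(h(P(O(-1))) + 1240) = sqrt(-176 + 1240) = sqrt(1064) = 2*sqrt(266)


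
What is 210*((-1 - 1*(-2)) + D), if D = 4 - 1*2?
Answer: 630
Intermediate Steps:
D = 2 (D = 4 - 2 = 2)
210*((-1 - 1*(-2)) + D) = 210*((-1 - 1*(-2)) + 2) = 210*((-1 + 2) + 2) = 210*(1 + 2) = 210*3 = 630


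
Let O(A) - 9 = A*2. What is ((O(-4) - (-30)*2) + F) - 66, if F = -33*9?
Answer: -302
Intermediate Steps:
O(A) = 9 + 2*A (O(A) = 9 + A*2 = 9 + 2*A)
F = -297
((O(-4) - (-30)*2) + F) - 66 = (((9 + 2*(-4)) - (-30)*2) - 297) - 66 = (((9 - 8) - 1*(-60)) - 297) - 66 = ((1 + 60) - 297) - 66 = (61 - 297) - 66 = -236 - 66 = -302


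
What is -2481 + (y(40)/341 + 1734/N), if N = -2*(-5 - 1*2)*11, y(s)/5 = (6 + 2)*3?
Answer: -5894430/2387 ≈ -2469.4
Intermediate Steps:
y(s) = 120 (y(s) = 5*((6 + 2)*3) = 5*(8*3) = 5*24 = 120)
N = 154 (N = -2*(-5 - 2)*11 = -2*(-7)*11 = 14*11 = 154)
-2481 + (y(40)/341 + 1734/N) = -2481 + (120/341 + 1734/154) = -2481 + (120*(1/341) + 1734*(1/154)) = -2481 + (120/341 + 867/77) = -2481 + 27717/2387 = -5894430/2387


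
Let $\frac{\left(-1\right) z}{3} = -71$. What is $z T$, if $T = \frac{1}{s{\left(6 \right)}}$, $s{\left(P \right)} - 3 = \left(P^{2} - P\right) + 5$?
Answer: $\frac{213}{38} \approx 5.6053$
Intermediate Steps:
$z = 213$ ($z = \left(-3\right) \left(-71\right) = 213$)
$s{\left(P \right)} = 8 + P^{2} - P$ ($s{\left(P \right)} = 3 + \left(\left(P^{2} - P\right) + 5\right) = 3 + \left(5 + P^{2} - P\right) = 8 + P^{2} - P$)
$T = \frac{1}{38}$ ($T = \frac{1}{8 + 6^{2} - 6} = \frac{1}{8 + 36 - 6} = \frac{1}{38} \approx 0.026316$)
$z T = 213 \cdot \frac{1}{38} = \frac{213}{38}$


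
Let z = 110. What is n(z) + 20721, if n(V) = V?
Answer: 20831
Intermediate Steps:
n(z) + 20721 = 110 + 20721 = 20831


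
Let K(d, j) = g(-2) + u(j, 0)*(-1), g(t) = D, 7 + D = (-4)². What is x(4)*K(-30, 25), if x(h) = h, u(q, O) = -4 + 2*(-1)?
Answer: 60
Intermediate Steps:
D = 9 (D = -7 + (-4)² = -7 + 16 = 9)
g(t) = 9
u(q, O) = -6 (u(q, O) = -4 - 2 = -6)
K(d, j) = 15 (K(d, j) = 9 - 6*(-1) = 9 + 6 = 15)
x(4)*K(-30, 25) = 4*15 = 60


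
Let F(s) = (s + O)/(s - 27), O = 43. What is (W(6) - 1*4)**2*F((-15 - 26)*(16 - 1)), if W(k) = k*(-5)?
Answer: 330616/321 ≈ 1030.0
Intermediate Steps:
F(s) = (43 + s)/(-27 + s) (F(s) = (s + 43)/(s - 27) = (43 + s)/(-27 + s))
W(k) = -5*k
(W(6) - 1*4)**2*F((-15 - 26)*(16 - 1)) = (-5*6 - 1*4)**2*((43 + (-15 - 26)*(16 - 1))/(-27 + (-15 - 26)*(16 - 1))) = (-30 - 4)**2*((43 - 41*15)/(-27 - 41*15)) = (-34)**2*((43 - 615)/(-27 - 615)) = 1156*(-572/(-642)) = 1156*(-1/642*(-572)) = 1156*(286/321) = 330616/321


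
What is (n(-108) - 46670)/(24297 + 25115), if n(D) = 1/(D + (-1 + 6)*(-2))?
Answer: -5507061/5830616 ≈ -0.94451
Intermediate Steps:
n(D) = 1/(-10 + D) (n(D) = 1/(D + 5*(-2)) = 1/(D - 10) = 1/(-10 + D))
(n(-108) - 46670)/(24297 + 25115) = (1/(-10 - 108) - 46670)/(24297 + 25115) = (1/(-118) - 46670)/49412 = (-1/118 - 46670)*(1/49412) = -5507061/118*1/49412 = -5507061/5830616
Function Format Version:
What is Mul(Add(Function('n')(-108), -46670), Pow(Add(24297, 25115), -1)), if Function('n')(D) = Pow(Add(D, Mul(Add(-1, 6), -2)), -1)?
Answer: Rational(-5507061, 5830616) ≈ -0.94451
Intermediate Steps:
Function('n')(D) = Pow(Add(-10, D), -1) (Function('n')(D) = Pow(Add(D, Mul(5, -2)), -1) = Pow(Add(D, -10), -1) = Pow(Add(-10, D), -1))
Mul(Add(Function('n')(-108), -46670), Pow(Add(24297, 25115), -1)) = Mul(Add(Pow(Add(-10, -108), -1), -46670), Pow(Add(24297, 25115), -1)) = Mul(Add(Pow(-118, -1), -46670), Pow(49412, -1)) = Mul(Add(Rational(-1, 118), -46670), Rational(1, 49412)) = Mul(Rational(-5507061, 118), Rational(1, 49412)) = Rational(-5507061, 5830616)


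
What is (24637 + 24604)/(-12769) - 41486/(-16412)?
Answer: -139204279/104782414 ≈ -1.3285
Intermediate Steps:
(24637 + 24604)/(-12769) - 41486/(-16412) = 49241*(-1/12769) - 41486*(-1/16412) = -49241/12769 + 20743/8206 = -139204279/104782414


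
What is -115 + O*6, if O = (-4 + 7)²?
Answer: -61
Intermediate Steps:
O = 9 (O = 3² = 9)
-115 + O*6 = -115 + 9*6 = -115 + 54 = -61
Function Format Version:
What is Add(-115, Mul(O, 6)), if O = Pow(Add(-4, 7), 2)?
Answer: -61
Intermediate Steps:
O = 9 (O = Pow(3, 2) = 9)
Add(-115, Mul(O, 6)) = Add(-115, Mul(9, 6)) = Add(-115, 54) = -61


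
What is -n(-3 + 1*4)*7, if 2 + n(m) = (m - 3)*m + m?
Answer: 21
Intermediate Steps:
n(m) = -2 + m + m*(-3 + m) (n(m) = -2 + ((m - 3)*m + m) = -2 + ((-3 + m)*m + m) = -2 + (m*(-3 + m) + m) = -2 + (m + m*(-3 + m)) = -2 + m + m*(-3 + m))
-n(-3 + 1*4)*7 = -(-2 + (-3 + 1*4)² - 2*(-3 + 1*4))*7 = -(-2 + (-3 + 4)² - 2*(-3 + 4))*7 = -(-2 + 1² - 2*1)*7 = -(-2 + 1 - 2)*7 = -(-3)*7 = -1*(-21) = 21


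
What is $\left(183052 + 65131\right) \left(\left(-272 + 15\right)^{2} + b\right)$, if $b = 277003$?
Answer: $85139674516$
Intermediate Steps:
$\left(183052 + 65131\right) \left(\left(-272 + 15\right)^{2} + b\right) = \left(183052 + 65131\right) \left(\left(-272 + 15\right)^{2} + 277003\right) = 248183 \left(\left(-257\right)^{2} + 277003\right) = 248183 \left(66049 + 277003\right) = 248183 \cdot 343052 = 85139674516$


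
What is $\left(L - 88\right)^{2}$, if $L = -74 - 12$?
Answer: $30276$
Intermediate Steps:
$L = -86$
$\left(L - 88\right)^{2} = \left(-86 - 88\right)^{2} = \left(-174\right)^{2} = 30276$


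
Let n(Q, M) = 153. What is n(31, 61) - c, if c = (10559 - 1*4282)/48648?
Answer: 7436867/48648 ≈ 152.87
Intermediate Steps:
c = 6277/48648 (c = (10559 - 4282)*(1/48648) = 6277*(1/48648) = 6277/48648 ≈ 0.12903)
n(31, 61) - c = 153 - 1*6277/48648 = 153 - 6277/48648 = 7436867/48648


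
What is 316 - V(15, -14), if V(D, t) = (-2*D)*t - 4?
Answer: -100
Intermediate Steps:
V(D, t) = -4 - 2*D*t (V(D, t) = -2*D*t - 4 = -4 - 2*D*t)
316 - V(15, -14) = 316 - (-4 - 2*15*(-14)) = 316 - (-4 + 420) = 316 - 1*416 = 316 - 416 = -100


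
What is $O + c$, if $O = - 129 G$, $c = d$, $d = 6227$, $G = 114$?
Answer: $-8479$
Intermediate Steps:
$c = 6227$
$O = -14706$ ($O = \left(-129\right) 114 = -14706$)
$O + c = -14706 + 6227 = -8479$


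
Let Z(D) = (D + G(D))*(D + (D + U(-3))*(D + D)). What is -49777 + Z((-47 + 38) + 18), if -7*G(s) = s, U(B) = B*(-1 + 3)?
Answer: -49291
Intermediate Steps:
U(B) = 2*B (U(B) = B*2 = 2*B)
G(s) = -s/7
Z(D) = 6*D*(D + 2*D*(-6 + D))/7 (Z(D) = (D - D/7)*(D + (D + 2*(-3))*(D + D)) = (6*D/7)*(D + (D - 6)*(2*D)) = (6*D/7)*(D + (-6 + D)*(2*D)) = (6*D/7)*(D + 2*D*(-6 + D)) = 6*D*(D + 2*D*(-6 + D))/7)
-49777 + Z((-47 + 38) + 18) = -49777 + 6*((-47 + 38) + 18)²*(-11 + 2*((-47 + 38) + 18))/7 = -49777 + 6*(-9 + 18)²*(-11 + 2*(-9 + 18))/7 = -49777 + (6/7)*9²*(-11 + 2*9) = -49777 + (6/7)*81*(-11 + 18) = -49777 + (6/7)*81*7 = -49777 + 486 = -49291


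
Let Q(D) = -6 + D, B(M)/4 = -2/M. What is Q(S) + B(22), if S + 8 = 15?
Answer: 7/11 ≈ 0.63636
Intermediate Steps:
S = 7 (S = -8 + 15 = 7)
B(M) = -8/M (B(M) = 4*(-2/M) = -8/M)
Q(S) + B(22) = (-6 + 7) - 8/22 = 1 - 8*1/22 = 1 - 4/11 = 7/11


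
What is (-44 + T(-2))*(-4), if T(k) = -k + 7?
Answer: 140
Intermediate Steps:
T(k) = 7 - k
(-44 + T(-2))*(-4) = (-44 + (7 - 1*(-2)))*(-4) = (-44 + (7 + 2))*(-4) = (-44 + 9)*(-4) = -35*(-4) = 140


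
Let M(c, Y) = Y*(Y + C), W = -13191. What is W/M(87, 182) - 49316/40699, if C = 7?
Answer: -744410759/466654734 ≈ -1.5952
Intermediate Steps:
M(c, Y) = Y*(7 + Y) (M(c, Y) = Y*(Y + 7) = Y*(7 + Y))
W/M(87, 182) - 49316/40699 = -13191*1/(182*(7 + 182)) - 49316/40699 = -13191/(182*189) - 49316*1/40699 = -13191/34398 - 49316/40699 = -13191*1/34398 - 49316/40699 = -4397/11466 - 49316/40699 = -744410759/466654734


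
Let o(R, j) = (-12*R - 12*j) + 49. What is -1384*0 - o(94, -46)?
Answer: 527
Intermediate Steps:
o(R, j) = 49 - 12*R - 12*j
-1384*0 - o(94, -46) = -1384*0 - (49 - 12*94 - 12*(-46)) = 0 - (49 - 1128 + 552) = 0 - 1*(-527) = 0 + 527 = 527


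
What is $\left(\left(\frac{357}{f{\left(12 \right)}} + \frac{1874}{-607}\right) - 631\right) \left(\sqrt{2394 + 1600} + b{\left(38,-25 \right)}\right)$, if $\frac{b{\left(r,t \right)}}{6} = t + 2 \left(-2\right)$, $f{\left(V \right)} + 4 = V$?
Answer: $\frac{249031323}{2428} - \frac{2862429 \sqrt{3994}}{4856} \approx 65314.0$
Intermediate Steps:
$f{\left(V \right)} = -4 + V$
$b{\left(r,t \right)} = -24 + 6 t$ ($b{\left(r,t \right)} = 6 \left(t + 2 \left(-2\right)\right) = 6 \left(t - 4\right) = 6 \left(-4 + t\right) = -24 + 6 t$)
$\left(\left(\frac{357}{f{\left(12 \right)}} + \frac{1874}{-607}\right) - 631\right) \left(\sqrt{2394 + 1600} + b{\left(38,-25 \right)}\right) = \left(\left(\frac{357}{-4 + 12} + \frac{1874}{-607}\right) - 631\right) \left(\sqrt{2394 + 1600} + \left(-24 + 6 \left(-25\right)\right)\right) = \left(\left(\frac{357}{8} + 1874 \left(- \frac{1}{607}\right)\right) - 631\right) \left(\sqrt{3994} - 174\right) = \left(\left(357 \cdot \frac{1}{8} - \frac{1874}{607}\right) - 631\right) \left(\sqrt{3994} - 174\right) = \left(\left(\frac{357}{8} - \frac{1874}{607}\right) - 631\right) \left(-174 + \sqrt{3994}\right) = \left(\frac{201707}{4856} - 631\right) \left(-174 + \sqrt{3994}\right) = - \frac{2862429 \left(-174 + \sqrt{3994}\right)}{4856} = \frac{249031323}{2428} - \frac{2862429 \sqrt{3994}}{4856}$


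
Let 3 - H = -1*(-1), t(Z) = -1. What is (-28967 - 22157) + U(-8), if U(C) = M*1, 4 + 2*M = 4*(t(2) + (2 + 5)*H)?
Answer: -51100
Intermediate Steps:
H = 2 (H = 3 - (-1)*(-1) = 3 - 1*1 = 3 - 1 = 2)
M = 24 (M = -2 + (4*(-1 + (2 + 5)*2))/2 = -2 + (4*(-1 + 7*2))/2 = -2 + (4*(-1 + 14))/2 = -2 + (4*13)/2 = -2 + (½)*52 = -2 + 26 = 24)
U(C) = 24 (U(C) = 24*1 = 24)
(-28967 - 22157) + U(-8) = (-28967 - 22157) + 24 = -51124 + 24 = -51100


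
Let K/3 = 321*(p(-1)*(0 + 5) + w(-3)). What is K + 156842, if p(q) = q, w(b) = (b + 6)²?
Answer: 160694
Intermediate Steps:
w(b) = (6 + b)²
K = 3852 (K = 3*(321*(-(0 + 5) + (6 - 3)²)) = 3*(321*(-1*5 + 3²)) = 3*(321*(-5 + 9)) = 3*(321*4) = 3*1284 = 3852)
K + 156842 = 3852 + 156842 = 160694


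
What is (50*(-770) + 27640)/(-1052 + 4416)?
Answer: -2715/841 ≈ -3.2283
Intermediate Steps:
(50*(-770) + 27640)/(-1052 + 4416) = (-38500 + 27640)/3364 = -10860*1/3364 = -2715/841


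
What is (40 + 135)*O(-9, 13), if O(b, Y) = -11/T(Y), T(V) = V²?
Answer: -1925/169 ≈ -11.391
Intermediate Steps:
O(b, Y) = -11/Y²
(40 + 135)*O(-9, 13) = (40 + 135)*(-11/13²) = 175*(-11*1/169) = 175*(-11/169) = -1925/169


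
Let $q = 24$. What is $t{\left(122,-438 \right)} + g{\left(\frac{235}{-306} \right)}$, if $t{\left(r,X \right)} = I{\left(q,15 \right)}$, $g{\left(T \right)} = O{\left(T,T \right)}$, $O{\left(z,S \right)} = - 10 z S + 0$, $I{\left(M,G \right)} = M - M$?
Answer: $- \frac{276125}{46818} \approx -5.8978$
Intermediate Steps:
$I{\left(M,G \right)} = 0$
$O{\left(z,S \right)} = - 10 S z$ ($O{\left(z,S \right)} = - 10 S z + 0 = - 10 S z$)
$g{\left(T \right)} = - 10 T^{2}$ ($g{\left(T \right)} = - 10 T T = - 10 T^{2}$)
$t{\left(r,X \right)} = 0$
$t{\left(122,-438 \right)} + g{\left(\frac{235}{-306} \right)} = 0 - 10 \left(\frac{235}{-306}\right)^{2} = 0 - 10 \left(235 \left(- \frac{1}{306}\right)\right)^{2} = 0 - 10 \left(- \frac{235}{306}\right)^{2} = 0 - \frac{276125}{46818} = - \frac{276125}{46818}$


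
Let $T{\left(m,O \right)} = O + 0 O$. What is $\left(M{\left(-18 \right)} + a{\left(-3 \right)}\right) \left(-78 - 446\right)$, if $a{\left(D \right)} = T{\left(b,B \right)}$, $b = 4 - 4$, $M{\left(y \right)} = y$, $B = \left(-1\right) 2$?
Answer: $10480$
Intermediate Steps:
$B = -2$
$b = 0$ ($b = 4 - 4 = 0$)
$T{\left(m,O \right)} = O$ ($T{\left(m,O \right)} = O + 0 = O$)
$a{\left(D \right)} = -2$
$\left(M{\left(-18 \right)} + a{\left(-3 \right)}\right) \left(-78 - 446\right) = \left(-18 - 2\right) \left(-78 - 446\right) = \left(-20\right) \left(-524\right) = 10480$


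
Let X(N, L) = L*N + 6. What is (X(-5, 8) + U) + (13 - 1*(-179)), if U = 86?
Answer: 244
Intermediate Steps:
X(N, L) = 6 + L*N
(X(-5, 8) + U) + (13 - 1*(-179)) = ((6 + 8*(-5)) + 86) + (13 - 1*(-179)) = ((6 - 40) + 86) + (13 + 179) = (-34 + 86) + 192 = 52 + 192 = 244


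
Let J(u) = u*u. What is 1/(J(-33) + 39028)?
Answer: 1/40117 ≈ 2.4927e-5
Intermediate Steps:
J(u) = u²
1/(J(-33) + 39028) = 1/((-33)² + 39028) = 1/(1089 + 39028) = 1/40117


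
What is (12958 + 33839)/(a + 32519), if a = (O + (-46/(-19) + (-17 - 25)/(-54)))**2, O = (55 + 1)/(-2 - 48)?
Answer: 855244423125/594384028144 ≈ 1.4389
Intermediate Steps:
O = -28/25 (O = 56/(-50) = 56*(-1/50) = -28/25 ≈ -1.1200)
a = 78978769/18275625 (a = (-28/25 + (-46/(-19) + (-17 - 25)/(-54)))**2 = (-28/25 + (-46*(-1/19) - 42*(-1/54)))**2 = (-28/25 + (46/19 + 7/9))**2 = (-28/25 + 547/171)**2 = (8887/4275)**2 = 78978769/18275625 ≈ 4.3215)
(12958 + 33839)/(a + 32519) = (12958 + 33839)/(78978769/18275625 + 32519) = 46797/(594384028144/18275625) = 46797*(18275625/594384028144) = 855244423125/594384028144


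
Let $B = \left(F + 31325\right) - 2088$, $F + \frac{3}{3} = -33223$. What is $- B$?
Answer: $3987$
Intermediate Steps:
$F = -33224$ ($F = -1 - 33223 = -33224$)
$B = -3987$ ($B = \left(-33224 + 31325\right) - 2088 = -1899 - 2088 = -3987$)
$- B = \left(-1\right) \left(-3987\right) = 3987$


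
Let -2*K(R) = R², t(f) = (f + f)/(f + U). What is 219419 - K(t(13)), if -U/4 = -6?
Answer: 300384949/1369 ≈ 2.1942e+5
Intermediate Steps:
U = 24 (U = -4*(-6) = 24)
t(f) = 2*f/(24 + f) (t(f) = (f + f)/(f + 24) = (2*f)/(24 + f) = 2*f/(24 + f))
K(R) = -R²/2
219419 - K(t(13)) = 219419 - (-1)*(2*13/(24 + 13))²/2 = 219419 - (-1)*(2*13/37)²/2 = 219419 - (-1)*(2*13*(1/37))²/2 = 219419 - (-1)*(26/37)²/2 = 219419 - (-1)*676/(2*1369) = 219419 - 1*(-338/1369) = 219419 + 338/1369 = 300384949/1369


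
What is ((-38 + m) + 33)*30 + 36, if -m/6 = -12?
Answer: 2046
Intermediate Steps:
m = 72 (m = -6*(-12) = 72)
((-38 + m) + 33)*30 + 36 = ((-38 + 72) + 33)*30 + 36 = (34 + 33)*30 + 36 = 67*30 + 36 = 2010 + 36 = 2046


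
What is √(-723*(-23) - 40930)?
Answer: I*√24301 ≈ 155.89*I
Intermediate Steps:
√(-723*(-23) - 40930) = √(16629 - 40930) = √(-24301) = I*√24301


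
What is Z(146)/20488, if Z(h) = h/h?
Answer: 1/20488 ≈ 4.8809e-5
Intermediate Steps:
Z(h) = 1
Z(146)/20488 = 1/20488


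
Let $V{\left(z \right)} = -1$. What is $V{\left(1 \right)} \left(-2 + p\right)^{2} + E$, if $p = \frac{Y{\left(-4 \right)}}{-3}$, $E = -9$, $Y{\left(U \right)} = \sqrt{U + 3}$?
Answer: $- \frac{116}{9} - \frac{4 i}{3} \approx -12.889 - 1.3333 i$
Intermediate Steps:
$Y{\left(U \right)} = \sqrt{3 + U}$
$p = - \frac{i}{3}$ ($p = \frac{\sqrt{3 - 4}}{-3} = \sqrt{-1} \left(- \frac{1}{3}\right) = i \left(- \frac{1}{3}\right) = - \frac{i}{3} \approx - 0.33333 i$)
$V{\left(1 \right)} \left(-2 + p\right)^{2} + E = - \left(-2 - \frac{i}{3}\right)^{2} - 9 = -9 - \left(-2 - \frac{i}{3}\right)^{2}$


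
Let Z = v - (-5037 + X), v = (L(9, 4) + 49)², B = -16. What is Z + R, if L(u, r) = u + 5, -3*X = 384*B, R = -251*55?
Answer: -6847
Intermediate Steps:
R = -13805
X = 2048 (X = -128*(-16) = -⅓*(-6144) = 2048)
L(u, r) = 5 + u
v = 3969 (v = ((5 + 9) + 49)² = (14 + 49)² = 63² = 3969)
Z = 6958 (Z = 3969 - (-5037 + 2048) = 3969 - 1*(-2989) = 3969 + 2989 = 6958)
Z + R = 6958 - 13805 = -6847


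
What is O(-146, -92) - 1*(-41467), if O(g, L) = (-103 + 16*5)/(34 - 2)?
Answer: 1326921/32 ≈ 41466.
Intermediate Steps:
O(g, L) = -23/32 (O(g, L) = (-103 + 80)/32 = -23*1/32 = -23/32)
O(-146, -92) - 1*(-41467) = -23/32 - 1*(-41467) = -23/32 + 41467 = 1326921/32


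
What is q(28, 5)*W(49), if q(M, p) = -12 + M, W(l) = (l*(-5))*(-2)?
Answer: 7840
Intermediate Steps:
W(l) = 10*l (W(l) = -5*l*(-2) = 10*l)
q(28, 5)*W(49) = (-12 + 28)*(10*49) = 16*490 = 7840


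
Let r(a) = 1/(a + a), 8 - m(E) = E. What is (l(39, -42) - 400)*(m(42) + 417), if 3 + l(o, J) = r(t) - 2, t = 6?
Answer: -1860997/12 ≈ -1.5508e+5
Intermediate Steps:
m(E) = 8 - E
r(a) = 1/(2*a)
l(o, J) = -59/12 (l(o, J) = -3 + ((½)/6 - 2) = -3 + ((½)*(⅙) - 2) = -3 + (1/12 - 2) = -3 - 23/12 = -59/12)
(l(39, -42) - 400)*(m(42) + 417) = (-59/12 - 400)*((8 - 1*42) + 417) = -4859*((8 - 42) + 417)/12 = -4859*(-34 + 417)/12 = -4859/12*383 = -1860997/12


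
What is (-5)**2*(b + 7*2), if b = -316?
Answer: -7550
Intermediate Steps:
(-5)**2*(b + 7*2) = (-5)**2*(-316 + 7*2) = 25*(-316 + 14) = 25*(-302) = -7550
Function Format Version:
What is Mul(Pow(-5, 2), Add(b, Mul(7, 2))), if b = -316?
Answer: -7550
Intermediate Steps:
Mul(Pow(-5, 2), Add(b, Mul(7, 2))) = Mul(Pow(-5, 2), Add(-316, Mul(7, 2))) = Mul(25, Add(-316, 14)) = Mul(25, -302) = -7550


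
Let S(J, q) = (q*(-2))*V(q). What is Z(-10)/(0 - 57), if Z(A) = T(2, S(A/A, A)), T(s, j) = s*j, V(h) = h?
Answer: 400/57 ≈ 7.0175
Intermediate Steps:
S(J, q) = -2*q² (S(J, q) = (q*(-2))*q = (-2*q)*q = -2*q²)
T(s, j) = j*s
Z(A) = -4*A² (Z(A) = -2*A²*2 = -4*A²)
Z(-10)/(0 - 57) = (-4*(-10)²)/(0 - 57) = -4*100/(-57) = -400*(-1/57) = 400/57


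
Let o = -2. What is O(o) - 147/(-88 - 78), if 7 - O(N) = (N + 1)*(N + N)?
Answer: 645/166 ≈ 3.8855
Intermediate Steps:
O(N) = 7 - 2*N*(1 + N) (O(N) = 7 - (N + 1)*(N + N) = 7 - (1 + N)*2*N = 7 - 2*N*(1 + N))
O(o) - 147/(-88 - 78) = (7 - 2*(-2) - 2*(-2)²) - 147/(-88 - 78) = (7 + 4 - 2*4) - 147/(-166) = (7 + 4 - 8) - 1/166*(-147) = 3 + 147/166 = 645/166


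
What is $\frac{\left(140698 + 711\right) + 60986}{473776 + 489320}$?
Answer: $\frac{67465}{321032} \approx 0.21015$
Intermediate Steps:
$\frac{\left(140698 + 711\right) + 60986}{473776 + 489320} = \frac{141409 + 60986}{963096} = 202395 \cdot \frac{1}{963096} = \frac{67465}{321032}$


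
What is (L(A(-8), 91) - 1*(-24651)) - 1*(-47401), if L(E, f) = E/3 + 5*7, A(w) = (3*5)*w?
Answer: 72047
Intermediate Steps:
A(w) = 15*w
L(E, f) = 35 + E/3 (L(E, f) = E*(⅓) + 35 = E/3 + 35 = 35 + E/3)
(L(A(-8), 91) - 1*(-24651)) - 1*(-47401) = ((35 + (15*(-8))/3) - 1*(-24651)) - 1*(-47401) = ((35 + (⅓)*(-120)) + 24651) + 47401 = ((35 - 40) + 24651) + 47401 = (-5 + 24651) + 47401 = 24646 + 47401 = 72047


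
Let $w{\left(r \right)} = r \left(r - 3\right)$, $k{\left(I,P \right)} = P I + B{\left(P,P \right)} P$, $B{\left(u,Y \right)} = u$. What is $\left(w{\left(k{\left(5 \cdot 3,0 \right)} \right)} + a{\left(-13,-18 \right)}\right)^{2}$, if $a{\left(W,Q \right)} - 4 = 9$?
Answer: $169$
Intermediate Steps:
$a{\left(W,Q \right)} = 13$ ($a{\left(W,Q \right)} = 4 + 9 = 13$)
$k{\left(I,P \right)} = P^{2} + I P$ ($k{\left(I,P \right)} = P I + P P = I P + P^{2} = P^{2} + I P$)
$w{\left(r \right)} = r \left(-3 + r\right)$
$\left(w{\left(k{\left(5 \cdot 3,0 \right)} \right)} + a{\left(-13,-18 \right)}\right)^{2} = \left(0 \left(5 \cdot 3 + 0\right) \left(-3 + 0 \left(5 \cdot 3 + 0\right)\right) + 13\right)^{2} = \left(0 \left(15 + 0\right) \left(-3 + 0 \left(15 + 0\right)\right) + 13\right)^{2} = \left(0 \cdot 15 \left(-3 + 0 \cdot 15\right) + 13\right)^{2} = \left(0 \left(-3 + 0\right) + 13\right)^{2} = \left(0 \left(-3\right) + 13\right)^{2} = \left(0 + 13\right)^{2} = 13^{2} = 169$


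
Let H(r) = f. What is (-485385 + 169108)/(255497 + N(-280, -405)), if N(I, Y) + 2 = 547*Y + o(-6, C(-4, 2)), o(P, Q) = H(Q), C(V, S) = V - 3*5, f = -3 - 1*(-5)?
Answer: -316277/33962 ≈ -9.3127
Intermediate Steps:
f = 2 (f = -3 + 5 = 2)
C(V, S) = -15 + V (C(V, S) = V - 15 = -15 + V)
H(r) = 2
o(P, Q) = 2
N(I, Y) = 547*Y (N(I, Y) = -2 + (547*Y + 2) = -2 + (2 + 547*Y) = 547*Y)
(-485385 + 169108)/(255497 + N(-280, -405)) = (-485385 + 169108)/(255497 + 547*(-405)) = -316277/(255497 - 221535) = -316277/33962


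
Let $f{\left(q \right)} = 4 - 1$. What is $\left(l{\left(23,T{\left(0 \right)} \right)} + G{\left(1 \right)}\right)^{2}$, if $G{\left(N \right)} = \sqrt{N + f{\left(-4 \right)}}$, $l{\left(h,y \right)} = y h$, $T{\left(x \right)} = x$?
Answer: $4$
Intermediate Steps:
$l{\left(h,y \right)} = h y$
$f{\left(q \right)} = 3$ ($f{\left(q \right)} = 4 - 1 = 3$)
$G{\left(N \right)} = \sqrt{3 + N}$ ($G{\left(N \right)} = \sqrt{N + 3} = \sqrt{3 + N}$)
$\left(l{\left(23,T{\left(0 \right)} \right)} + G{\left(1 \right)}\right)^{2} = \left(23 \cdot 0 + \sqrt{3 + 1}\right)^{2} = \left(0 + \sqrt{4}\right)^{2} = \left(0 + 2\right)^{2} = 2^{2} = 4$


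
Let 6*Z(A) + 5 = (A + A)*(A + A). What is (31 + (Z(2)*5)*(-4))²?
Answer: 289/9 ≈ 32.111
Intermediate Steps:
Z(A) = -⅚ + 2*A²/3 (Z(A) = -⅚ + ((A + A)*(A + A))/6 = -⅚ + ((2*A)*(2*A))/6 = -⅚ + (4*A²)/6 = -⅚ + 2*A²/3)
(31 + (Z(2)*5)*(-4))² = (31 + ((-⅚ + (⅔)*2²)*5)*(-4))² = (31 + ((-⅚ + (⅔)*4)*5)*(-4))² = (31 + ((-⅚ + 8/3)*5)*(-4))² = (31 + ((11/6)*5)*(-4))² = (31 + (55/6)*(-4))² = (31 - 110/3)² = (-17/3)² = 289/9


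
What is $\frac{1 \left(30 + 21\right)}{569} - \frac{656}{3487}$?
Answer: $- \frac{195427}{1984103} \approx -0.098496$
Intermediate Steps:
$\frac{1 \left(30 + 21\right)}{569} - \frac{656}{3487} = 1 \cdot 51 \cdot \frac{1}{569} - \frac{656}{3487} = 51 \cdot \frac{1}{569} - \frac{656}{3487} = \frac{51}{569} - \frac{656}{3487} = - \frac{195427}{1984103}$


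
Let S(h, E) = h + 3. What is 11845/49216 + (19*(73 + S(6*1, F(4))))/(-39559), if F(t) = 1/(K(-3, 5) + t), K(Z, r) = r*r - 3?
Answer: 391897827/1946935744 ≈ 0.20129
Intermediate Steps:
K(Z, r) = -3 + r**2 (K(Z, r) = r**2 - 3 = -3 + r**2)
F(t) = 1/(22 + t) (F(t) = 1/((-3 + 5**2) + t) = 1/((-3 + 25) + t) = 1/(22 + t))
S(h, E) = 3 + h
11845/49216 + (19*(73 + S(6*1, F(4))))/(-39559) = 11845/49216 + (19*(73 + (3 + 6*1)))/(-39559) = 11845*(1/49216) + (19*(73 + (3 + 6)))*(-1/39559) = 11845/49216 + (19*(73 + 9))*(-1/39559) = 11845/49216 + (19*82)*(-1/39559) = 11845/49216 + 1558*(-1/39559) = 11845/49216 - 1558/39559 = 391897827/1946935744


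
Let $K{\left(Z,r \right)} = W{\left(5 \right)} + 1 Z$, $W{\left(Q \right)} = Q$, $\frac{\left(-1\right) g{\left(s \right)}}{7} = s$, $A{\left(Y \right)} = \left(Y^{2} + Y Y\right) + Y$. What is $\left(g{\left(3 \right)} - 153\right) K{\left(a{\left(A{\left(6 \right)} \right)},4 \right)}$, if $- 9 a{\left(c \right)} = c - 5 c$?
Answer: $-6902$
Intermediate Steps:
$A{\left(Y \right)} = Y + 2 Y^{2}$ ($A{\left(Y \right)} = \left(Y^{2} + Y^{2}\right) + Y = 2 Y^{2} + Y = Y + 2 Y^{2}$)
$g{\left(s \right)} = - 7 s$
$a{\left(c \right)} = \frac{4 c}{9}$ ($a{\left(c \right)} = - \frac{c - 5 c}{9} = - \frac{\left(-4\right) c}{9} = \frac{4 c}{9}$)
$K{\left(Z,r \right)} = 5 + Z$ ($K{\left(Z,r \right)} = 5 + 1 Z = 5 + Z$)
$\left(g{\left(3 \right)} - 153\right) K{\left(a{\left(A{\left(6 \right)} \right)},4 \right)} = \left(\left(-7\right) 3 - 153\right) \left(5 + \frac{4 \cdot 6 \left(1 + 2 \cdot 6\right)}{9}\right) = \left(-21 - 153\right) \left(5 + \frac{4 \cdot 6 \left(1 + 12\right)}{9}\right) = - 174 \left(5 + \frac{4 \cdot 6 \cdot 13}{9}\right) = - 174 \left(5 + \frac{4}{9} \cdot 78\right) = - 174 \left(5 + \frac{104}{3}\right) = \left(-174\right) \frac{119}{3} = -6902$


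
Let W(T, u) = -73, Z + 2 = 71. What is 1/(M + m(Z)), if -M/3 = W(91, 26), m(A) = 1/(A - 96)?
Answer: 27/5912 ≈ 0.0045670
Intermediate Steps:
Z = 69 (Z = -2 + 71 = 69)
m(A) = 1/(-96 + A)
M = 219 (M = -3*(-73) = 219)
1/(M + m(Z)) = 1/(219 + 1/(-96 + 69)) = 1/(219 + 1/(-27)) = 1/(219 - 1/27) = 1/(5912/27) = 27/5912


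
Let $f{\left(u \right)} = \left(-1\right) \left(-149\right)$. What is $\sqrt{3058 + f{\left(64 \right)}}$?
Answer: $\sqrt{3207} \approx 56.63$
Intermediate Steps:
$f{\left(u \right)} = 149$
$\sqrt{3058 + f{\left(64 \right)}} = \sqrt{3058 + 149} = \sqrt{3207}$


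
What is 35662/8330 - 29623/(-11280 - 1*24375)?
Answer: 30365764/5940123 ≈ 5.1120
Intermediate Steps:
35662/8330 - 29623/(-11280 - 1*24375) = 35662*(1/8330) - 29623/(-11280 - 24375) = 17831/4165 - 29623/(-35655) = 17831/4165 - 29623*(-1/35655) = 17831/4165 + 29623/35655 = 30365764/5940123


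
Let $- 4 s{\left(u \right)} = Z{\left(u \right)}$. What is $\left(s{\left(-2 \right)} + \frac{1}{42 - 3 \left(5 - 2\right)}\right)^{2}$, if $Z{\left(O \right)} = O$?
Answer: $\frac{1225}{4356} \approx 0.28122$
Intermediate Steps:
$s{\left(u \right)} = - \frac{u}{4}$
$\left(s{\left(-2 \right)} + \frac{1}{42 - 3 \left(5 - 2\right)}\right)^{2} = \left(\left(- \frac{1}{4}\right) \left(-2\right) + \frac{1}{42 - 3 \left(5 - 2\right)}\right)^{2} = \left(\frac{1}{2} + \frac{1}{42 - 9}\right)^{2} = \left(\frac{1}{2} + \frac{1}{33}\right)^{2} = \left(\frac{35}{66}\right)^{2} = \frac{1225}{4356}$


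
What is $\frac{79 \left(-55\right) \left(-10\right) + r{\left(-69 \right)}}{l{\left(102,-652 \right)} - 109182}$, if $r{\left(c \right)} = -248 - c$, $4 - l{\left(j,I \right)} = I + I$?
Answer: $- \frac{43271}{107874} \approx -0.40113$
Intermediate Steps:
$l{\left(j,I \right)} = 4 - 2 I$ ($l{\left(j,I \right)} = 4 - \left(I + I\right) = 4 - 2 I$)
$\frac{79 \left(-55\right) \left(-10\right) + r{\left(-69 \right)}}{l{\left(102,-652 \right)} - 109182} = \frac{79 \left(-55\right) \left(-10\right) - 179}{\left(4 - -1304\right) - 109182} = \frac{\left(-4345\right) \left(-10\right) + \left(-248 + 69\right)}{\left(4 + 1304\right) - 109182} = \frac{43450 - 179}{1308 - 109182} = \frac{43271}{-107874} = 43271 \left(- \frac{1}{107874}\right) = - \frac{43271}{107874}$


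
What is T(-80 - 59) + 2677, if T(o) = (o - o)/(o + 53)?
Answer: 2677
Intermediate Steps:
T(o) = 0 (T(o) = 0/(53 + o) = 0)
T(-80 - 59) + 2677 = 0 + 2677 = 2677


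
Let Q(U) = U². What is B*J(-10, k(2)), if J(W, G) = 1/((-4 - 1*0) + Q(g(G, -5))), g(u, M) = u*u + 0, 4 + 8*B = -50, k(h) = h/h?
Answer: 9/4 ≈ 2.2500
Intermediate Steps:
k(h) = 1
B = -27/4 (B = -½ + (⅛)*(-50) = -½ - 25/4 = -27/4 ≈ -6.7500)
g(u, M) = u² (g(u, M) = u² + 0 = u²)
J(W, G) = 1/(-4 + G⁴) (J(W, G) = 1/((-4 - 1*0) + (G²)²) = 1/((-4 + 0) + G⁴) = 1/(-4 + G⁴))
B*J(-10, k(2)) = -27/(4*(-4 + 1⁴)) = -27/(4*(-4 + 1)) = -27/4/(-3) = -27/4*(-⅓) = 9/4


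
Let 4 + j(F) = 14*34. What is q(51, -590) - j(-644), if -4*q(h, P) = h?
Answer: -1939/4 ≈ -484.75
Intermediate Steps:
q(h, P) = -h/4
j(F) = 472 (j(F) = -4 + 14*34 = -4 + 476 = 472)
q(51, -590) - j(-644) = -1/4*51 - 1*472 = -51/4 - 472 = -1939/4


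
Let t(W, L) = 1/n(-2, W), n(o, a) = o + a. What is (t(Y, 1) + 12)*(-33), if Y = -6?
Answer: -3135/8 ≈ -391.88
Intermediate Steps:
n(o, a) = a + o
t(W, L) = 1/(-2 + W) (t(W, L) = 1/(W - 2) = 1/(-2 + W))
(t(Y, 1) + 12)*(-33) = (1/(-2 - 6) + 12)*(-33) = (1/(-8) + 12)*(-33) = (-⅛ + 12)*(-33) = (95/8)*(-33) = -3135/8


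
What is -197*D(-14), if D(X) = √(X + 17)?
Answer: -197*√3 ≈ -341.21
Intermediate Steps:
D(X) = √(17 + X)
-197*D(-14) = -197*√(17 - 14) = -197*√3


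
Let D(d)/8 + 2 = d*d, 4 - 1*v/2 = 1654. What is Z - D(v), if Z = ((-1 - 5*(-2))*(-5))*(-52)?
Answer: -87117644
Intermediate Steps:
v = -3300 (v = 8 - 2*1654 = 8 - 3308 = -3300)
D(d) = -16 + 8*d² (D(d) = -16 + 8*(d*d) = -16 + 8*d²)
Z = 2340 (Z = ((-1 + 10)*(-5))*(-52) = (9*(-5))*(-52) = -45*(-52) = 2340)
Z - D(v) = 2340 - (-16 + 8*(-3300)²) = 2340 - (-16 + 8*10890000) = 2340 - (-16 + 87120000) = 2340 - 1*87119984 = 2340 - 87119984 = -87117644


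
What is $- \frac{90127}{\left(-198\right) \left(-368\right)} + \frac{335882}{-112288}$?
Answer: $- \frac{98278087}{23243616} \approx -4.2282$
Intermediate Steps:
$- \frac{90127}{\left(-198\right) \left(-368\right)} + \frac{335882}{-112288} = - \frac{90127}{72864} + 335882 \left(- \frac{1}{112288}\right) = \left(-90127\right) \frac{1}{72864} - \frac{167941}{56144} = - \frac{90127}{72864} - \frac{167941}{56144} = - \frac{98278087}{23243616}$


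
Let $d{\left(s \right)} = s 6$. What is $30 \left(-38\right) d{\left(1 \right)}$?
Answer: $-6840$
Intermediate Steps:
$d{\left(s \right)} = 6 s$
$30 \left(-38\right) d{\left(1 \right)} = 30 \left(-38\right) 6 \cdot 1 = \left(-1140\right) 6 = -6840$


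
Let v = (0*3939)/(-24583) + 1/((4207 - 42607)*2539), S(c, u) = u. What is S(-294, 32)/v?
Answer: -3119923200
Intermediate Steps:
v = -1/97497600 (v = 0*(-1/24583) + (1/2539)/(-38400) = 0 - 1/38400*1/2539 = 0 - 1/97497600 = -1/97497600 ≈ -1.0257e-8)
S(-294, 32)/v = 32/(-1/97497600) = 32*(-97497600) = -3119923200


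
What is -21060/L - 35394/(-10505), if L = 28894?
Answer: 400719468/151765735 ≈ 2.6404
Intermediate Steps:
-21060/L - 35394/(-10505) = -21060/28894 - 35394/(-10505) = -21060*1/28894 - 35394*(-1/10505) = -10530/14447 + 35394/10505 = 400719468/151765735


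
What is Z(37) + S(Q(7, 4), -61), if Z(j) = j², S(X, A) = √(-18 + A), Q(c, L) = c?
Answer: 1369 + I*√79 ≈ 1369.0 + 8.8882*I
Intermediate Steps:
Z(37) + S(Q(7, 4), -61) = 37² + √(-18 - 61) = 1369 + √(-79) = 1369 + I*√79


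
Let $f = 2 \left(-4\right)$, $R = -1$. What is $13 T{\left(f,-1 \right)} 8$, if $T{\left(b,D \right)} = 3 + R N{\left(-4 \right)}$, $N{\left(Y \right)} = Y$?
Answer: $728$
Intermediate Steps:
$f = -8$
$T{\left(b,D \right)} = 7$ ($T{\left(b,D \right)} = 3 - -4 = 3 + 4 = 7$)
$13 T{\left(f,-1 \right)} 8 = 13 \cdot 7 \cdot 8 = 91 \cdot 8 = 728$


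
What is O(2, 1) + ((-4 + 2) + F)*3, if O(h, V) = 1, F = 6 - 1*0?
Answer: 13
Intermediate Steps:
F = 6 (F = 6 + 0 = 6)
O(2, 1) + ((-4 + 2) + F)*3 = 1 + ((-4 + 2) + 6)*3 = 1 + (-2 + 6)*3 = 1 + 4*3 = 1 + 12 = 13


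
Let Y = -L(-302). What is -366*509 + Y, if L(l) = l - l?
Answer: -186294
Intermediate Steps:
L(l) = 0
Y = 0 (Y = -1*0 = 0)
-366*509 + Y = -366*509 + 0 = -186294 + 0 = -186294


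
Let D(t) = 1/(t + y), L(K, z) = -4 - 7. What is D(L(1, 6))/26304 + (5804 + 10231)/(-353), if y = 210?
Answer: -83935143007/1847777088 ≈ -45.425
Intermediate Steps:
L(K, z) = -11
D(t) = 1/(210 + t) (D(t) = 1/(t + 210) = 1/(210 + t))
D(L(1, 6))/26304 + (5804 + 10231)/(-353) = 1/((210 - 11)*26304) + (5804 + 10231)/(-353) = (1/26304)/199 + 16035*(-1/353) = (1/199)*(1/26304) - 16035/353 = 1/5234496 - 16035/353 = -83935143007/1847777088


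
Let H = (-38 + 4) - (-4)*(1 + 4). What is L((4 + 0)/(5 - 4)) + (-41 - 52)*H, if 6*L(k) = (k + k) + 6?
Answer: 3913/3 ≈ 1304.3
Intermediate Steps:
L(k) = 1 + k/3 (L(k) = ((k + k) + 6)/6 = (2*k + 6)/6 = (6 + 2*k)/6 = 1 + k/3)
H = -14 (H = -34 - (-4)*5 = -34 - 1*(-20) = -34 + 20 = -14)
L((4 + 0)/(5 - 4)) + (-41 - 52)*H = (1 + ((4 + 0)/(5 - 4))/3) + (-41 - 52)*(-14) = (1 + (4/1)/3) - 93*(-14) = (1 + (4*1)/3) + 1302 = (1 + (1/3)*4) + 1302 = (1 + 4/3) + 1302 = 7/3 + 1302 = 3913/3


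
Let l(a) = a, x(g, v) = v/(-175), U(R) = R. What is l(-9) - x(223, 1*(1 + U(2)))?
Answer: -1572/175 ≈ -8.9828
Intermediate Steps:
x(g, v) = -v/175 (x(g, v) = v*(-1/175) = -v/175)
l(-9) - x(223, 1*(1 + U(2))) = -9 - (-1)*1*(1 + 2)/175 = -9 - (-1)*1*3/175 = -9 - (-1)*3/175 = -9 - 1*(-3/175) = -9 + 3/175 = -1572/175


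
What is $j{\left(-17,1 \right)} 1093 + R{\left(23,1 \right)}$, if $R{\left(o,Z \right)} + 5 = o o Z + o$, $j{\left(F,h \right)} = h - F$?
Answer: $20221$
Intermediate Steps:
$R{\left(o,Z \right)} = -5 + o + Z o^{2}$ ($R{\left(o,Z \right)} = -5 + \left(o o Z + o\right) = -5 + \left(o^{2} Z + o\right) = -5 + \left(Z o^{2} + o\right) = -5 + \left(o + Z o^{2}\right) = -5 + o + Z o^{2}$)
$j{\left(-17,1 \right)} 1093 + R{\left(23,1 \right)} = \left(1 - -17\right) 1093 + \left(-5 + 23 + 1 \cdot 23^{2}\right) = \left(1 + 17\right) 1093 + \left(-5 + 23 + 1 \cdot 529\right) = 18 \cdot 1093 + \left(-5 + 23 + 529\right) = 19674 + 547 = 20221$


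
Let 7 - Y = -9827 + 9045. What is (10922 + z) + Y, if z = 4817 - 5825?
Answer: 10703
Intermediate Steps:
z = -1008
Y = 789 (Y = 7 - (-9827 + 9045) = 7 - 1*(-782) = 7 + 782 = 789)
(10922 + z) + Y = (10922 - 1008) + 789 = 9914 + 789 = 10703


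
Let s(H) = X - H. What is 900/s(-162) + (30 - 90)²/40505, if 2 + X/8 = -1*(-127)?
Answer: 4063770/4706681 ≈ 0.86340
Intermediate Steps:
X = 1000 (X = -16 + 8*(-1*(-127)) = -16 + 8*127 = -16 + 1016 = 1000)
s(H) = 1000 - H
900/s(-162) + (30 - 90)²/40505 = 900/(1000 - 1*(-162)) + (30 - 90)²/40505 = 900/(1000 + 162) + (-60)²*(1/40505) = 900/1162 + 3600*(1/40505) = 900*(1/1162) + 720/8101 = 450/581 + 720/8101 = 4063770/4706681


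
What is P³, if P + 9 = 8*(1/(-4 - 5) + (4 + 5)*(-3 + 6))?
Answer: 6383101375/729 ≈ 8.7560e+6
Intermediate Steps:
P = 1855/9 (P = -9 + 8*(1/(-4 - 5) + (4 + 5)*(-3 + 6)) = -9 + 8*(1/(-9) + 9*3) = -9 + 8*(-⅑ + 27) = -9 + 8*(242/9) = -9 + 1936/9 = 1855/9 ≈ 206.11)
P³ = (1855/9)³ = 6383101375/729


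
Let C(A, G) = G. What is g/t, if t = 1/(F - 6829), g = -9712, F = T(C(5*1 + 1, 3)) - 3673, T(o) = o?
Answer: 101966288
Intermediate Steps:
F = -3670 (F = 3 - 3673 = -3670)
t = -1/10499 (t = 1/(-3670 - 6829) = 1/(-10499) = -1/10499 ≈ -9.5247e-5)
g/t = -9712/(-1/10499) = -9712*(-10499) = 101966288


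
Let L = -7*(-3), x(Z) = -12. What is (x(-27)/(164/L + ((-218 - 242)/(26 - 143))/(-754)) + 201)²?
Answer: 57753924936534369/1451641835281 ≈ 39785.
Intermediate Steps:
L = 21
(x(-27)/(164/L + ((-218 - 242)/(26 - 143))/(-754)) + 201)² = (-12/(164/21 + ((-218 - 242)/(26 - 143))/(-754)) + 201)² = (-12/(164*(1/21) - 460/(-117)*(-1/754)) + 201)² = (-12/(164/21 - 460*(-1/117)*(-1/754)) + 201)² = (-12/(164/21 + (460/117)*(-1/754)) + 201)² = (-12/(164/21 - 230/44109) + 201)² = (-12/2409682/308763 + 201)² = (-12*308763/2409682 + 201)² = (-1852578/1204841 + 201)² = (240320463/1204841)² = 57753924936534369/1451641835281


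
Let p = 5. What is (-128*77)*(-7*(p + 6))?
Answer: 758912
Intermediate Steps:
(-128*77)*(-7*(p + 6)) = (-128*77)*(-7*(5 + 6)) = -(-68992)*11 = -9856*(-77) = 758912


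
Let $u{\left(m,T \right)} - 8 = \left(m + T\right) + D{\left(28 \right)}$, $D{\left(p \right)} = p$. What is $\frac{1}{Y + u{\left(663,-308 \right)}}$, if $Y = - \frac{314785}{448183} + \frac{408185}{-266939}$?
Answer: $\frac{119637521837}{46511301067297} \approx 0.0025722$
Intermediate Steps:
$Y = - \frac{266969970970}{119637521837}$ ($Y = \left(-314785\right) \frac{1}{448183} + 408185 \left(- \frac{1}{266939}\right) = - \frac{314785}{448183} - \frac{408185}{266939} = - \frac{266969970970}{119637521837} \approx -2.2315$)
$u{\left(m,T \right)} = 36 + T + m$ ($u{\left(m,T \right)} = 8 + \left(\left(m + T\right) + 28\right) = 8 + \left(\left(T + m\right) + 28\right) = 8 + \left(28 + T + m\right) = 36 + T + m$)
$\frac{1}{Y + u{\left(663,-308 \right)}} = \frac{1}{- \frac{266969970970}{119637521837} + \left(36 - 308 + 663\right)} = \frac{1}{- \frac{266969970970}{119637521837} + 391} = \frac{1}{\frac{46511301067297}{119637521837}} = \frac{119637521837}{46511301067297}$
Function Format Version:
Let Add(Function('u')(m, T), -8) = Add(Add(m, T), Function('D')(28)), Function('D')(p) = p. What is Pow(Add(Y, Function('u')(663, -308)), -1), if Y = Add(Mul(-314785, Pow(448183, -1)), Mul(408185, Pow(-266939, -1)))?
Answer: Rational(119637521837, 46511301067297) ≈ 0.0025722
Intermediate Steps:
Y = Rational(-266969970970, 119637521837) (Y = Add(Mul(-314785, Rational(1, 448183)), Mul(408185, Rational(-1, 266939))) = Add(Rational(-314785, 448183), Rational(-408185, 266939)) = Rational(-266969970970, 119637521837) ≈ -2.2315)
Function('u')(m, T) = Add(36, T, m) (Function('u')(m, T) = Add(8, Add(Add(m, T), 28)) = Add(8, Add(Add(T, m), 28)) = Add(8, Add(28, T, m)) = Add(36, T, m))
Pow(Add(Y, Function('u')(663, -308)), -1) = Pow(Add(Rational(-266969970970, 119637521837), Add(36, -308, 663)), -1) = Pow(Add(Rational(-266969970970, 119637521837), 391), -1) = Pow(Rational(46511301067297, 119637521837), -1) = Rational(119637521837, 46511301067297)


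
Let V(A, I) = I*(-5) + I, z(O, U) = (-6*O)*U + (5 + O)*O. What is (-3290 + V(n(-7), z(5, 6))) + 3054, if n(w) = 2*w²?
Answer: 284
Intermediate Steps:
z(O, U) = O*(5 + O) - 6*O*U (z(O, U) = -6*O*U + O*(5 + O) = O*(5 + O) - 6*O*U)
V(A, I) = -4*I (V(A, I) = -5*I + I = -4*I)
(-3290 + V(n(-7), z(5, 6))) + 3054 = (-3290 - 20*(5 + 5 - 6*6)) + 3054 = (-3290 - 20*(5 + 5 - 36)) + 3054 = (-3290 - 20*(-26)) + 3054 = (-3290 - 4*(-130)) + 3054 = (-3290 + 520) + 3054 = -2770 + 3054 = 284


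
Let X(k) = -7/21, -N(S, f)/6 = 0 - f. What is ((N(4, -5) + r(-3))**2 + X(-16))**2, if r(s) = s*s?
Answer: 1747684/9 ≈ 1.9419e+5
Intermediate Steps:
N(S, f) = 6*f (N(S, f) = -6*(0 - f) = -(-6)*f = 6*f)
X(k) = -1/3 (X(k) = -7*1/21 = -1/3)
r(s) = s**2
((N(4, -5) + r(-3))**2 + X(-16))**2 = ((6*(-5) + (-3)**2)**2 - 1/3)**2 = ((-30 + 9)**2 - 1/3)**2 = ((-21)**2 - 1/3)**2 = (441 - 1/3)**2 = (1322/3)**2 = 1747684/9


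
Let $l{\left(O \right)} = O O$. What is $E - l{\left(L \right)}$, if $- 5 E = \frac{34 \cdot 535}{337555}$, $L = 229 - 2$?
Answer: $- \frac{17393875233}{337555} \approx -51529.0$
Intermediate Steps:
$L = 227$
$E = - \frac{3638}{337555}$ ($E = - \frac{34 \cdot 535 \cdot \frac{1}{337555}}{5} = - \frac{18190 \cdot \frac{1}{337555}}{5} = \left(- \frac{1}{5}\right) \frac{3638}{67511} = - \frac{3638}{337555} \approx -0.010778$)
$l{\left(O \right)} = O^{2}$
$E - l{\left(L \right)} = - \frac{3638}{337555} - 227^{2} = - \frac{3638}{337555} - 51529 = - \frac{17393875233}{337555}$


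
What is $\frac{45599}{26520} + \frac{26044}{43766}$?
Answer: $\frac{1343186357}{580337160} \approx 2.3145$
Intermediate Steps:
$\frac{45599}{26520} + \frac{26044}{43766} = 45599 \cdot \frac{1}{26520} + 26044 \cdot \frac{1}{43766} = \frac{45599}{26520} + \frac{13022}{21883} = \frac{1343186357}{580337160}$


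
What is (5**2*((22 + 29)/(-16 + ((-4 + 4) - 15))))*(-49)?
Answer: 62475/31 ≈ 2015.3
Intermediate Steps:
(5**2*((22 + 29)/(-16 + ((-4 + 4) - 15))))*(-49) = (25*(51/(-16 + (0 - 15))))*(-49) = (25*(51/(-16 - 15)))*(-49) = (25*(51/(-31)))*(-49) = (25*(51*(-1/31)))*(-49) = (25*(-51/31))*(-49) = -1275/31*(-49) = 62475/31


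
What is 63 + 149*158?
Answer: 23605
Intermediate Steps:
63 + 149*158 = 63 + 23542 = 23605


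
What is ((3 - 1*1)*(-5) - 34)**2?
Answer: 1936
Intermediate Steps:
((3 - 1*1)*(-5) - 34)**2 = ((3 - 1)*(-5) - 34)**2 = (2*(-5) - 34)**2 = (-10 - 34)**2 = (-44)**2 = 1936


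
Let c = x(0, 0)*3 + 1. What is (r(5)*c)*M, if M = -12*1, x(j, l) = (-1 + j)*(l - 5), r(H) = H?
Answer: -960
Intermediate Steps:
x(j, l) = (-1 + j)*(-5 + l)
c = 16 (c = (5 - 1*0 - 5*0 + 0*0)*3 + 1 = (5 + 0 + 0 + 0)*3 + 1 = 5*3 + 1 = 15 + 1 = 16)
M = -12
(r(5)*c)*M = (5*16)*(-12) = 80*(-12) = -960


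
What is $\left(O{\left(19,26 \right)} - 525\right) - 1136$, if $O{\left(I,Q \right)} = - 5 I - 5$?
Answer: $-1761$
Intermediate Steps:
$O{\left(I,Q \right)} = -5 - 5 I$
$\left(O{\left(19,26 \right)} - 525\right) - 1136 = \left(\left(-5 - 95\right) - 525\right) - 1136 = \left(-100 - 525\right) - 1136 = -625 - 1136 = -1761$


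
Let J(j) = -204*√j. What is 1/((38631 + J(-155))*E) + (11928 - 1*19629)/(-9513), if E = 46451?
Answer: 131506285028422/162448940217879 + 68*I*√155/23206991459697 ≈ 0.80952 + 3.648e-11*I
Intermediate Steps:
1/((38631 + J(-155))*E) + (11928 - 1*19629)/(-9513) = 1/((38631 - 204*I*√155)*46451) + (11928 - 1*19629)/(-9513) = (1/46451)/(38631 - 204*I*√155) + (11928 - 19629)*(-1/9513) = (1/46451)/(38631 - 204*I*√155) - 7701*(-1/9513) = 1/(46451*(38631 - 204*I*√155)) + 17/21 = 17/21 + 1/(46451*(38631 - 204*I*√155))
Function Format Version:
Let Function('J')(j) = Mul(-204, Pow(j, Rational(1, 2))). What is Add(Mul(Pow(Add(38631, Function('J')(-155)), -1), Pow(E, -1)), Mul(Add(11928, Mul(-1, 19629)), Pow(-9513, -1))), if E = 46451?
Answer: Add(Rational(131506285028422, 162448940217879), Mul(Rational(68, 23206991459697), I, Pow(155, Rational(1, 2)))) ≈ Add(0.80952, Mul(3.6480e-11, I))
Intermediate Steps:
Add(Mul(Pow(Add(38631, Function('J')(-155)), -1), Pow(E, -1)), Mul(Add(11928, Mul(-1, 19629)), Pow(-9513, -1))) = Add(Mul(Pow(Add(38631, Mul(-204, Pow(-155, Rational(1, 2)))), -1), Pow(46451, -1)), Mul(Add(11928, Mul(-1, 19629)), Pow(-9513, -1))) = Add(Mul(Pow(Add(38631, Mul(-204, Mul(I, Pow(155, Rational(1, 2))))), -1), Rational(1, 46451)), Mul(Add(11928, -19629), Rational(-1, 9513))) = Add(Mul(Pow(Add(38631, Mul(-204, I, Pow(155, Rational(1, 2)))), -1), Rational(1, 46451)), Mul(-7701, Rational(-1, 9513))) = Add(Mul(Rational(1, 46451), Pow(Add(38631, Mul(-204, I, Pow(155, Rational(1, 2)))), -1)), Rational(17, 21)) = Add(Rational(17, 21), Mul(Rational(1, 46451), Pow(Add(38631, Mul(-204, I, Pow(155, Rational(1, 2)))), -1)))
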